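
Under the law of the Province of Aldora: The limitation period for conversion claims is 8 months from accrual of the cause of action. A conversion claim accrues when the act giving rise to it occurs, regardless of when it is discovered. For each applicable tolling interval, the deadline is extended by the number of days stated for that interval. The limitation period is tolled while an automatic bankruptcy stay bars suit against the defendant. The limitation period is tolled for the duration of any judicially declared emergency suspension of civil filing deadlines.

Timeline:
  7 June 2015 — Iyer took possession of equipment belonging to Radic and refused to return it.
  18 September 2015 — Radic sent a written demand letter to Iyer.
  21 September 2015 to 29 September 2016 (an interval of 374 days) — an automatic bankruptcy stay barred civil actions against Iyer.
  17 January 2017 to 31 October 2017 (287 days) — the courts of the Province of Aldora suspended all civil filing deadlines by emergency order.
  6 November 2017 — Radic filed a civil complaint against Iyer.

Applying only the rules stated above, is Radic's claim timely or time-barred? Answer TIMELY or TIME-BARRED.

TIMELY

The cause of action accrued on 7 June 2015, the date of the act.
8 months from 7 June 2015 is 7 February 2016.
The period was tolled for 374 days by the automatic bankruptcy stay (21 September 2015 to 29 September 2016), pushing the deadline to 15 February 2017.
The emergency suspension of filing deadlines from 17 January 2017 to 31 October 2017 tolled the period for 287 days, extending the deadline to 29 November 2017.
The other events in the timeline have no effect on the limitation period under the stated rules.
The 6 November 2017 filing precedes the 29 November 2017 deadline; the claim is timely.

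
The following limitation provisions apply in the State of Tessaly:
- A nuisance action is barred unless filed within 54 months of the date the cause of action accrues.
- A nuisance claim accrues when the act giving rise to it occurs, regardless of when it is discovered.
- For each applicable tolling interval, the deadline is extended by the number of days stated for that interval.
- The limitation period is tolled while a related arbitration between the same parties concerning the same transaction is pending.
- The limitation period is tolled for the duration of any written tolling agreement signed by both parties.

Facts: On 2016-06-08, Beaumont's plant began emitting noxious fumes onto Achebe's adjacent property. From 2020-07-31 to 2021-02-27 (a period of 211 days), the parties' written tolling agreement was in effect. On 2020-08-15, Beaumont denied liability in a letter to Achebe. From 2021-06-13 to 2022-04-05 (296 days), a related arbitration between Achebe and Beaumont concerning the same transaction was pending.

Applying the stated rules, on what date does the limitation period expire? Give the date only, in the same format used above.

2022-04-29

The claim accrued on 2016-06-08, when the wrongful act occurred.
Adding the 54 months base period to 2016-06-08 gives a deadline of 2020-12-08, before any tolling.
The written tolling agreement from 2020-07-31 to 2021-02-27 tolled the period for 211 days, extending the deadline to 2021-07-07.
The period was tolled for 296 days by the pending related arbitration (2021-06-13 to 2022-04-05), pushing the deadline to 2022-04-29.
None of the other events listed affects the running of the period under the stated rules.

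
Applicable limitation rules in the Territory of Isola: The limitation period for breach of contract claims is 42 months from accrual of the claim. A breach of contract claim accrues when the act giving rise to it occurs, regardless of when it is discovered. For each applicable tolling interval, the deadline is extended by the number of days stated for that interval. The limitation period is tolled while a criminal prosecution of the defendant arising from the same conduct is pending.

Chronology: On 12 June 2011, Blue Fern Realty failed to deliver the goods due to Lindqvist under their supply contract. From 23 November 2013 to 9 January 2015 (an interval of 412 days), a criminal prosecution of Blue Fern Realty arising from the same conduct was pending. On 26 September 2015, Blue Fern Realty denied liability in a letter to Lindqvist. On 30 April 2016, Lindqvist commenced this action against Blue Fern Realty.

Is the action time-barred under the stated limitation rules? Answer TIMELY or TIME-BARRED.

The claim accrued on 12 June 2011, when the wrongful act occurred.
42 months from 12 June 2011 is 12 December 2014.
Because the pending criminal prosecution ran from 23 November 2013 to 9 January 2015, the deadline is extended by 412 days to 28 January 2016.
Nothing else in the chronology tolls or restarts the period.
Filing on 30 April 2016 missed the 28 January 2016 deadline — the action is time-barred.

TIME-BARRED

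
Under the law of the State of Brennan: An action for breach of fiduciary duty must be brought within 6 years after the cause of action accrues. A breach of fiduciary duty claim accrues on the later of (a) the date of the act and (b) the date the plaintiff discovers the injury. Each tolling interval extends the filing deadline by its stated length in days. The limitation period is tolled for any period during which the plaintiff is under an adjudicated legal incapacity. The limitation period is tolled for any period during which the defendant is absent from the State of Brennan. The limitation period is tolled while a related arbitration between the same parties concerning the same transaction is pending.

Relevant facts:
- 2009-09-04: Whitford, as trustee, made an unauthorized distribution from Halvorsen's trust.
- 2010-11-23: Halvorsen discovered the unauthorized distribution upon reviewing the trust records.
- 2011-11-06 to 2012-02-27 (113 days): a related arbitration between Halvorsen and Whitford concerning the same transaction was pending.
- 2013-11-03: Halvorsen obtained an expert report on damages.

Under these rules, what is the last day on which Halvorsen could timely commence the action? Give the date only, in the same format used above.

The claim accrued on 2010-11-23 — the later of the 2009-09-04 act and the 2010-11-23 discovery.
6 years from 2010-11-23 is 2016-11-23.
Because the pending related arbitration ran from 2011-11-06 to 2012-02-27, the deadline is extended by 113 days to 2017-03-16.
Nothing else in the chronology tolls or restarts the period.

2017-03-16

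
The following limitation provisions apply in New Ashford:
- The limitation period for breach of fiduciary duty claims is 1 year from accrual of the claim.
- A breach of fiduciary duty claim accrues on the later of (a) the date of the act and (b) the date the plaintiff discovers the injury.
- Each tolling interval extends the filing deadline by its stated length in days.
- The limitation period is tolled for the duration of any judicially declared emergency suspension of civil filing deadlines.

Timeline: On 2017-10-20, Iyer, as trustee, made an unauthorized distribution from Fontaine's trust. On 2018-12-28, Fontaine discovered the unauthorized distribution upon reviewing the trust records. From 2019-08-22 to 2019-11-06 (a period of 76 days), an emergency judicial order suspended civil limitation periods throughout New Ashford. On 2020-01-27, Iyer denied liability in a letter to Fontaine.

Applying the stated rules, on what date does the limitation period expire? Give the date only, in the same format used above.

The claim accrued on 2018-12-28 — the later of the 2017-10-20 act and the 2018-12-28 discovery.
The untolled deadline — 1 year after 2018-12-28 — is 2019-12-28.
Because the emergency suspension of filing deadlines ran from 2019-08-22 to 2019-11-06, the deadline is extended by 76 days to 2020-03-13.
Nothing else in the chronology tolls or restarts the period.

2020-03-13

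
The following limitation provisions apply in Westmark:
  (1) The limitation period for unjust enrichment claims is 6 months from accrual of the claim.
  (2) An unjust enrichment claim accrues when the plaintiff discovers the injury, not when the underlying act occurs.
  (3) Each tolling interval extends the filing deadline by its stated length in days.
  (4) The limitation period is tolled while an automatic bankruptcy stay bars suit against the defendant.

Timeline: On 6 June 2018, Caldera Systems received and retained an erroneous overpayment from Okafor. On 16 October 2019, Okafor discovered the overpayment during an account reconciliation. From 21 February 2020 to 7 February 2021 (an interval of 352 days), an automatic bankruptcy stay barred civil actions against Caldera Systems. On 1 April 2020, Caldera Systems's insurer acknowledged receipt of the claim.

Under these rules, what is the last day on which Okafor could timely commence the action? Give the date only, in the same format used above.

3 April 2021

The claim did not accrue until Okafor discovered the injury on 16 October 2019; the 6 June 2018 act date does not start the clock under the stated rule.
Adding the 6 months base period to 16 October 2019 gives a deadline of 16 April 2020, before any tolling.
Because the automatic bankruptcy stay ran from 21 February 2020 to 7 February 2021, the deadline is extended by 352 days to 3 April 2021.
The other events in the timeline have no effect on the limitation period under the stated rules.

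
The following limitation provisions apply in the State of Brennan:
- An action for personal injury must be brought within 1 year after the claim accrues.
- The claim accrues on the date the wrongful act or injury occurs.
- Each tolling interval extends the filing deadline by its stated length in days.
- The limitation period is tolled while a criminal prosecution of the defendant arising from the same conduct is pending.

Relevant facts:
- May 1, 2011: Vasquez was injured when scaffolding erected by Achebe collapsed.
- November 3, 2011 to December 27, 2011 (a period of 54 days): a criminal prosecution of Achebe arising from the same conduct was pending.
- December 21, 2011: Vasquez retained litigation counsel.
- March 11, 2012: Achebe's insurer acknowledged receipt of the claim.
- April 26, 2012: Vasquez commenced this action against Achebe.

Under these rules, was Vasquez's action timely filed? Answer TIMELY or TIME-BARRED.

TIMELY

The claim accrued on May 1, 2011, the date of the act.
1 year from May 1, 2011 is May 1, 2012.
The pending criminal prosecution from November 3, 2011 to December 27, 2011 tolled the period for 54 days, extending the deadline to June 24, 2012.
Nothing else in the chronology tolls or restarts the period.
The April 26, 2012 filing precedes the June 24, 2012 deadline; the claim is timely.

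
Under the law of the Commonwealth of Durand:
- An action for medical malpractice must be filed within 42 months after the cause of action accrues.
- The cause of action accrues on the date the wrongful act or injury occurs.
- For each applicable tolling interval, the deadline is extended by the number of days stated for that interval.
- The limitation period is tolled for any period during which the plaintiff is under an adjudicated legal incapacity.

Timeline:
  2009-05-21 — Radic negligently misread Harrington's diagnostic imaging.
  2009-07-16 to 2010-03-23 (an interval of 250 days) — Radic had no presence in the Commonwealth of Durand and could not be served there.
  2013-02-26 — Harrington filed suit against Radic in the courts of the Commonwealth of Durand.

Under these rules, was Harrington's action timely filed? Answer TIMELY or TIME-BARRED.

TIME-BARRED

The claim accrued on 2009-05-21, when the wrongful act occurred.
Adding the 42 months base period to 2009-05-21 gives a deadline of 2012-11-21, before any tolling.
The defendant's absence from the jurisdiction from 2009-07-16 to 2010-03-23 does not toll the period, because no stated rule makes the defendant's absence a tolling event.
Filing on 2013-02-26 missed the 2012-11-21 deadline — the action is time-barred.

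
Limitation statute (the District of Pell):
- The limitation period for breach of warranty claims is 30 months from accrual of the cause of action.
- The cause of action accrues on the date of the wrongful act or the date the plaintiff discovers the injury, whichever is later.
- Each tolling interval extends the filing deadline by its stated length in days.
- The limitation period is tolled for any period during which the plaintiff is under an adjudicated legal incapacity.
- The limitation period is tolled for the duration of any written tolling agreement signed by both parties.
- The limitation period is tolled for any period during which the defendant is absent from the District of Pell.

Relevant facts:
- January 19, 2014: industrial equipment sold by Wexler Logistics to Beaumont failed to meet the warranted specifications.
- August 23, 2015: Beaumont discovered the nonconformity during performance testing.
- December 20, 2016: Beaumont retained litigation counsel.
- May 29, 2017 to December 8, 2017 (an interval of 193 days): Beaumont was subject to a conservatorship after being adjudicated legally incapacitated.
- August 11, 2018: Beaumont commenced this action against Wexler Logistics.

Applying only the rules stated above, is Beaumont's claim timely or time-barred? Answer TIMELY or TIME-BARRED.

TIMELY

Because discovery on August 23, 2015 post-dates the January 19, 2014 act, accrual under the later-of rule falls on August 23, 2015.
30 months from August 23, 2015 is February 23, 2018.
The period was tolled for 193 days by the plaintiff's legal incapacity (May 29, 2017 to December 8, 2017), pushing the deadline to September 4, 2018.
Nothing else in the chronology tolls or restarts the period.
The August 11, 2018 filing precedes the September 4, 2018 deadline; the claim is timely.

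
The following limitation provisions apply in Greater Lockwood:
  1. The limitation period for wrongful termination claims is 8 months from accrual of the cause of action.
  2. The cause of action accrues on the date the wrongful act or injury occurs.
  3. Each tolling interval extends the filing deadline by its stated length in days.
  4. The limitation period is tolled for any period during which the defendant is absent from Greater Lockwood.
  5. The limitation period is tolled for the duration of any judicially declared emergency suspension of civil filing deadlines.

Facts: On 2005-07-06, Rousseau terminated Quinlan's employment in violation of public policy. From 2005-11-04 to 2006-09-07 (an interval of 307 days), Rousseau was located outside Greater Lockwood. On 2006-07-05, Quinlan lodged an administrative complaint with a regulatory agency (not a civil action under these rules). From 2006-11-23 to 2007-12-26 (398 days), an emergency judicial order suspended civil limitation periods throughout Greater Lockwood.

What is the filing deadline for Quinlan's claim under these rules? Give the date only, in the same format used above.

2008-02-09

The cause of action accrued on 2005-07-06, the date of the act.
8 months from 2005-07-06 is 2006-03-06.
The period was tolled for 307 days by the defendant's absence from the jurisdiction (2005-11-04 to 2006-09-07), pushing the deadline to 2007-01-07.
Because the emergency suspension of filing deadlines ran from 2006-11-23 to 2007-12-26, the deadline is extended by 398 days to 2008-02-09.
Nothing else in the chronology tolls or restarts the period.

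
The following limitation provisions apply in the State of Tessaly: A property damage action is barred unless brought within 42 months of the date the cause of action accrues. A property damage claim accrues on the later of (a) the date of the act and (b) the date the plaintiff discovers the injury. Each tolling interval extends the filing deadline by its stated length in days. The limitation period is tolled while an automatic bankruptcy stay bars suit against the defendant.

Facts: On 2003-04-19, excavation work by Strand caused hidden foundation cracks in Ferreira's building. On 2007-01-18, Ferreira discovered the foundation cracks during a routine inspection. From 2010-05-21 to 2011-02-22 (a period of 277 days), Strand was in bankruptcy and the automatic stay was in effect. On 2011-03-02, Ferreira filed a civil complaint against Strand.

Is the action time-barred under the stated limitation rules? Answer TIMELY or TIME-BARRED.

TIMELY

Taking the later of the act (2003-04-19) and discovery (2007-01-18), the claim accrued on 2007-01-18.
42 months from 2007-01-18 is 2010-07-18.
Because the automatic bankruptcy stay ran from 2010-05-21 to 2011-02-22, the deadline is extended by 277 days to 2011-04-21.
Ferreira filed on 2011-03-02, before the 2011-04-21 deadline, so the action is timely.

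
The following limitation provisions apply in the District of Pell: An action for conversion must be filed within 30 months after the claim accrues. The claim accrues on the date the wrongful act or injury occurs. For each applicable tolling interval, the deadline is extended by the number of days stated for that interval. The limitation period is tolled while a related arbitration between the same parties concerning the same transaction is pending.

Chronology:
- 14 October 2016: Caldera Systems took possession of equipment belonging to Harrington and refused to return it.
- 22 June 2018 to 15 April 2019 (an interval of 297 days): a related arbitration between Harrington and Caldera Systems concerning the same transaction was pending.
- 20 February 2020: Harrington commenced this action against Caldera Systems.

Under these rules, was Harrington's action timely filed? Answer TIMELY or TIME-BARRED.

The claim accrued on 14 October 2016, when the wrongful act occurred.
30 months from 14 October 2016 is 14 April 2019.
The period was tolled for 297 days by the pending related arbitration (22 June 2018 to 15 April 2019), pushing the deadline to 5 February 2020.
The 20 February 2020 filing falls after the 5 February 2020 deadline; the claim is time-barred.

TIME-BARRED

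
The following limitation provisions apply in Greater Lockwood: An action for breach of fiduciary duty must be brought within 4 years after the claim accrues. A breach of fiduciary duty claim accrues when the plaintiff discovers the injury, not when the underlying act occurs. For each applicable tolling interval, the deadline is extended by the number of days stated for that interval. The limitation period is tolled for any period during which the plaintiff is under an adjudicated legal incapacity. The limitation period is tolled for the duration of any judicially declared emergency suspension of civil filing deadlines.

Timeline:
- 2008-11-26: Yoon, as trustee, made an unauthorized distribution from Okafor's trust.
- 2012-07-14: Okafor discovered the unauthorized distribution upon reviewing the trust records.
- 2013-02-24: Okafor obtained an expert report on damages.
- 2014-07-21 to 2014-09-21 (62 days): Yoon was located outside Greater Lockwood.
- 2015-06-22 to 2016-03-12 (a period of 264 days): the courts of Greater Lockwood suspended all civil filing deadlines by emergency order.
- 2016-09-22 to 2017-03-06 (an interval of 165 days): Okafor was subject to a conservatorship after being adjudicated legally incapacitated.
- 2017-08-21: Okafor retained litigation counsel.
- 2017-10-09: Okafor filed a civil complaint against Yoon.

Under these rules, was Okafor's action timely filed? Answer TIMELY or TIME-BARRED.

TIME-BARRED

Accrual is tied to discovery, so the period began on 2012-07-14 rather than on 2008-11-26 when the act occurred.
Adding the 4 years base period to 2012-07-14 gives a deadline of 2016-07-14, before any tolling.
Because the emergency suspension of filing deadlines ran from 2015-06-22 to 2016-03-12, the deadline is extended by 264 days to 2017-04-04.
The plaintiff's legal incapacity from 2016-09-22 to 2017-03-06 tolled the period for 165 days, extending the deadline to 2017-09-16.
No stated provision tolls the period for the defendant's absence, so the interval from 2014-07-21 to 2014-09-21 has no effect on the deadline.
Nothing else in the chronology tolls or restarts the period.
Filing on 2017-10-09 missed the 2017-09-16 deadline — the action is time-barred.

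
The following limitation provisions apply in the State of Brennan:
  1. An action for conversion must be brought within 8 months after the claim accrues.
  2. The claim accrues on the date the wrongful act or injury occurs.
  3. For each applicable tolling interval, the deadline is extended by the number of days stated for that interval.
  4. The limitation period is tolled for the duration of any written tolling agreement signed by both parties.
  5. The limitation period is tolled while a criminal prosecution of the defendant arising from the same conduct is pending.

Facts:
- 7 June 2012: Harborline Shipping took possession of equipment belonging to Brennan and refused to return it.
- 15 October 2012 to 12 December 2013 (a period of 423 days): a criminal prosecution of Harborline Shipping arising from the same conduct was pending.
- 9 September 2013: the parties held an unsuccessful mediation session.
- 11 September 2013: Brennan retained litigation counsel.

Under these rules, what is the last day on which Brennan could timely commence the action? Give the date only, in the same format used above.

6 April 2014

The limitation period began to run on 7 June 2012.
The untolled deadline — 8 months after 7 June 2012 — is 7 February 2013.
The period was tolled for 423 days by the pending criminal prosecution (15 October 2012 to 12 December 2013), pushing the deadline to 6 April 2014.
None of the other events listed affects the running of the period under the stated rules.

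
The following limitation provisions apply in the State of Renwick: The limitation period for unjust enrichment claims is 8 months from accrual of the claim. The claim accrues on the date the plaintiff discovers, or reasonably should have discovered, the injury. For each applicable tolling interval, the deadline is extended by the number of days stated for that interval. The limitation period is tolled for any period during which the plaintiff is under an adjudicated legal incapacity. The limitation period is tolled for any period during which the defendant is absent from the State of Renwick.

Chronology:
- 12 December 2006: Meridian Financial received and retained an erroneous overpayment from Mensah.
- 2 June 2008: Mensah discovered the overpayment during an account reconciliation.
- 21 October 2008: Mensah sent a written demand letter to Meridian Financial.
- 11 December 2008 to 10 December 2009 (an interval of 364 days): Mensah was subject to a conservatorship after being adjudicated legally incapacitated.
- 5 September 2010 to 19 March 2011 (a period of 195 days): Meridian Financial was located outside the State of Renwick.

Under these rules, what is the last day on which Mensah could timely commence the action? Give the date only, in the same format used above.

The claim did not accrue until Mensah discovered the injury on 2 June 2008; the 12 December 2006 act date does not start the clock under the stated rule.
The untolled deadline — 8 months after 2 June 2008 — is 2 February 2009.
The period was tolled for 364 days by the plaintiff's legal incapacity (11 December 2008 to 10 December 2009), pushing the deadline to 1 February 2010.
The defendant's absence from the jurisdiction starting 5 September 2010 came too late — the period had run on 1 February 2010 — and so does not extend the deadline.
Nothing else in the chronology tolls or restarts the period.

1 February 2010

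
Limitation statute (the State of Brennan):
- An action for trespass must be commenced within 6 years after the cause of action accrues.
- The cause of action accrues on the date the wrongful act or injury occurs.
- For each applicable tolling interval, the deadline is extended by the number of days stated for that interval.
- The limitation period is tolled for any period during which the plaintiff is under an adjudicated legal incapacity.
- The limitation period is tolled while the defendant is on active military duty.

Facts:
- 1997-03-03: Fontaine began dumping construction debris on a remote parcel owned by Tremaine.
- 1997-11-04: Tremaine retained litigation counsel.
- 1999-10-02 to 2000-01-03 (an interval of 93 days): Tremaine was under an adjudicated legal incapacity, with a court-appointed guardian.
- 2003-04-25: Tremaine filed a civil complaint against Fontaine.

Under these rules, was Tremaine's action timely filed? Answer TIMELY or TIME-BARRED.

The cause of action accrued on 1997-03-03, the date of the act.
6 years from 1997-03-03 is 2003-03-03.
The plaintiff's legal incapacity from 1999-10-02 to 2000-01-03 tolled the period for 93 days, extending the deadline to 2003-06-04.
The other events in the timeline have no effect on the limitation period under the stated rules.
The 2003-04-25 filing precedes the 2003-06-04 deadline; the claim is timely.

TIMELY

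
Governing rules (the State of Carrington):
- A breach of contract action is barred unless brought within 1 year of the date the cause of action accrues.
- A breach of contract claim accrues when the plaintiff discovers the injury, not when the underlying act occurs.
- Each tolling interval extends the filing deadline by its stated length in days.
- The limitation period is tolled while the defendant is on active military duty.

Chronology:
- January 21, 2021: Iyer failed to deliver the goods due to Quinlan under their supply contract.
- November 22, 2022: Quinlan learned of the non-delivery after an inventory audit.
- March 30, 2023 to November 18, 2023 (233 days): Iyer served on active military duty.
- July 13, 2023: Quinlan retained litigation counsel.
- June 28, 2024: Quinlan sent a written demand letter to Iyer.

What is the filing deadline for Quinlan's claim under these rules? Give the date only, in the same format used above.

Under the discovery rule, the claim accrued on November 22, 2022, when Quinlan discovered the injury — not on the January 21, 2021 date of the underlying act.
The untolled deadline — 1 year after November 22, 2022 — is November 22, 2023.
The defendant's active military service from March 30, 2023 to November 18, 2023 tolled the period for 233 days, extending the deadline to July 12, 2024.
None of the other events listed affects the running of the period under the stated rules.

July 12, 2024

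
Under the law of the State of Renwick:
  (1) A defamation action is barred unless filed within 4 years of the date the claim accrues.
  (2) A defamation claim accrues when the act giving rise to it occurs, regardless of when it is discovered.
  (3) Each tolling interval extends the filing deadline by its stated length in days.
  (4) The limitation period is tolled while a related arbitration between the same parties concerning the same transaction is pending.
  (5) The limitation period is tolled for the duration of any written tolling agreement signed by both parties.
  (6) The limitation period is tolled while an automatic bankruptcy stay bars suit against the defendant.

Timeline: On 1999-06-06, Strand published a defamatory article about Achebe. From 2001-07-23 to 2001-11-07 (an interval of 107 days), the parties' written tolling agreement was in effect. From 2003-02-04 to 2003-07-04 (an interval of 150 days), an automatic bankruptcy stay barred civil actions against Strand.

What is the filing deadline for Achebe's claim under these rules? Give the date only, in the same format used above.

The claim accrued on 1999-06-06, when the wrongful act occurred.
4 years from 1999-06-06 is 2003-06-06.
The period was tolled for 107 days by the written tolling agreement (2001-07-23 to 2001-11-07), pushing the deadline to 2003-09-21.
The automatic bankruptcy stay from 2003-02-04 to 2003-07-04 tolled the period for 150 days, extending the deadline to 2004-02-18.

2004-02-18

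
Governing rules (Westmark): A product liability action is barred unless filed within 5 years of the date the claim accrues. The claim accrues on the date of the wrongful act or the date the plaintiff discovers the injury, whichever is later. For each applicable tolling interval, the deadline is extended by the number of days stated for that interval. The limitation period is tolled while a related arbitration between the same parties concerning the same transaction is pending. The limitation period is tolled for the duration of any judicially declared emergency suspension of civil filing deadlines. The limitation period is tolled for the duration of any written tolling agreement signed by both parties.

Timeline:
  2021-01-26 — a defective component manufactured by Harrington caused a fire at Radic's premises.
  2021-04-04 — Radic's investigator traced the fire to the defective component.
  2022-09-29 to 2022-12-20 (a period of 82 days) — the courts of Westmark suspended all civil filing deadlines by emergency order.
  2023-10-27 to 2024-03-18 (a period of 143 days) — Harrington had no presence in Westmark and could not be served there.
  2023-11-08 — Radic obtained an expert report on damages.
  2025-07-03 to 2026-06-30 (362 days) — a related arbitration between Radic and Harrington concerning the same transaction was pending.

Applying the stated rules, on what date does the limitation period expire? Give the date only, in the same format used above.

Taking the later of the act (2021-01-26) and discovery (2021-04-04), the claim accrued on 2021-04-04.
5 years from 2021-04-04 is 2026-04-04.
The period was tolled for 82 days by the emergency suspension of filing deadlines (2022-09-29 to 2022-12-20), pushing the deadline to 2026-06-25.
The period was tolled for 362 days by the pending related arbitration (2025-07-03 to 2026-06-30), pushing the deadline to 2027-06-22.
No stated provision tolls the period for the defendant's absence, so the interval from 2023-10-27 to 2024-03-18 has no effect on the deadline.
None of the other events listed affects the running of the period under the stated rules.

2027-06-22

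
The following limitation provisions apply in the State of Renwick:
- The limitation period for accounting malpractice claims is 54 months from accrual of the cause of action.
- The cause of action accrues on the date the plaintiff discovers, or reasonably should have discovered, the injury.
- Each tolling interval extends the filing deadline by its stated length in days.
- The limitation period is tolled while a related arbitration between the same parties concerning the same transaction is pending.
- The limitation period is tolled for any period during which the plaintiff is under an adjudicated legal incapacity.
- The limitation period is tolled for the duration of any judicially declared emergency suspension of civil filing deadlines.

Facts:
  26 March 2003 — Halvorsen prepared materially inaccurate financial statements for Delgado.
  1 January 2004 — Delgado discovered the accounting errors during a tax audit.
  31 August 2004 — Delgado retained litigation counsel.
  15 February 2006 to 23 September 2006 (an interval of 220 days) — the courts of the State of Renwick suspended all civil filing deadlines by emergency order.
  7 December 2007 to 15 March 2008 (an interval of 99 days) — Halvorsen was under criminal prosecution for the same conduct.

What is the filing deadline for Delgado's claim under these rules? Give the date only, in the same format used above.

6 February 2009

Accrual is tied to discovery, so the period began on 1 January 2004 rather than on 26 March 2003 when the act occurred.
Adding the 54 months base period to 1 January 2004 gives a deadline of 1 July 2008, before any tolling.
Because the emergency suspension of filing deadlines ran from 15 February 2006 to 23 September 2006, the deadline is extended by 220 days to 6 February 2009.
No stated provision tolls the period for a criminal prosecution, so the interval from 7 December 2007 to 15 March 2008 has no effect on the deadline.
Nothing else in the chronology tolls or restarts the period.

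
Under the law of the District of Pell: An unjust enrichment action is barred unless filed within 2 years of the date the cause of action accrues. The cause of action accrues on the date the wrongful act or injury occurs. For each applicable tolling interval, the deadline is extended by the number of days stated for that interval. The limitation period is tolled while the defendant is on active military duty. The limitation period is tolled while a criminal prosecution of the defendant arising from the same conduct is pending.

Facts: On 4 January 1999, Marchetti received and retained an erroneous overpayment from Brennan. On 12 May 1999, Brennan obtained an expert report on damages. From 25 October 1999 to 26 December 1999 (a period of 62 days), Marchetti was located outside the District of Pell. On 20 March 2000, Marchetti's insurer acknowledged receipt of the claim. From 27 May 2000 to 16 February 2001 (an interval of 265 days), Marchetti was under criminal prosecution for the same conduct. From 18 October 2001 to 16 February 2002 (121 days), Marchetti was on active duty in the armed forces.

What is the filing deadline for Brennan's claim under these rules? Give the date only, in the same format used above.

The cause of action accrued on 4 January 1999, the date of the act.
Adding the 2 years base period to 4 January 1999 gives a deadline of 4 January 2001, before any tolling.
The pending criminal prosecution from 27 May 2000 to 16 February 2001 tolled the period for 265 days, extending the deadline to 26 September 2001.
By the time the defendant's active military service began on 18 October 2001, the limitation period had already expired on 26 September 2001; that interval cannot revive it.
No stated provision tolls the period for the defendant's absence, so the interval from 25 October 1999 to 26 December 1999 has no effect on the deadline.
Nothing else in the chronology tolls or restarts the period.

26 September 2001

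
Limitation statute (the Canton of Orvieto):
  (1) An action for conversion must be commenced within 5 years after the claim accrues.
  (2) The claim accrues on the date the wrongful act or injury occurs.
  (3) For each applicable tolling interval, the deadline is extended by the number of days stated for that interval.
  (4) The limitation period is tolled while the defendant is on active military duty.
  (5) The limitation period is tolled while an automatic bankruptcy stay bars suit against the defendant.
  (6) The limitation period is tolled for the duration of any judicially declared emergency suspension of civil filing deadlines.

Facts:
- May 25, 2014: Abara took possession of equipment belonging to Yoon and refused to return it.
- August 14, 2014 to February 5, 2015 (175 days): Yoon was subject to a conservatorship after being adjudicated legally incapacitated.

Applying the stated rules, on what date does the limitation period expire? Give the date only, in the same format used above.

The claim accrued on May 25, 2014, the date of the act.
The untolled deadline — 5 years after May 25, 2014 — is May 25, 2019.
No stated provision tolls the period for the plaintiff's incapacity, so the interval from August 14, 2014 to February 5, 2015 has no effect on the deadline.

May 25, 2019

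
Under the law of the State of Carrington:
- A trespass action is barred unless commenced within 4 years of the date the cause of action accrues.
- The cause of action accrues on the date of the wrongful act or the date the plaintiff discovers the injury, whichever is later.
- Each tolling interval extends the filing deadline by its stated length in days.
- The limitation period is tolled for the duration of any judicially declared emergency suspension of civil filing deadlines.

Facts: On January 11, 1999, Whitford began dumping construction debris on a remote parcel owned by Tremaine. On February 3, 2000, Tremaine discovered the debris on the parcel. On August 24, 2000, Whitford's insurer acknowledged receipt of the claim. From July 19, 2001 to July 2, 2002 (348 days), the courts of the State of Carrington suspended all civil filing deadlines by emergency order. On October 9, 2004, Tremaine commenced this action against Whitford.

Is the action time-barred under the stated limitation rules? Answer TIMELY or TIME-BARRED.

TIMELY

Because discovery on February 3, 2000 post-dates the January 11, 1999 act, accrual under the later-of rule falls on February 3, 2000.
The untolled deadline — 4 years after February 3, 2000 — is February 3, 2004.
Because the emergency suspension of filing deadlines ran from July 19, 2001 to July 2, 2002, the deadline is extended by 348 days to January 16, 2005.
Nothing else in the chronology tolls or restarts the period.
Tremaine filed on October 9, 2004, before the January 16, 2005 deadline, so the action is timely.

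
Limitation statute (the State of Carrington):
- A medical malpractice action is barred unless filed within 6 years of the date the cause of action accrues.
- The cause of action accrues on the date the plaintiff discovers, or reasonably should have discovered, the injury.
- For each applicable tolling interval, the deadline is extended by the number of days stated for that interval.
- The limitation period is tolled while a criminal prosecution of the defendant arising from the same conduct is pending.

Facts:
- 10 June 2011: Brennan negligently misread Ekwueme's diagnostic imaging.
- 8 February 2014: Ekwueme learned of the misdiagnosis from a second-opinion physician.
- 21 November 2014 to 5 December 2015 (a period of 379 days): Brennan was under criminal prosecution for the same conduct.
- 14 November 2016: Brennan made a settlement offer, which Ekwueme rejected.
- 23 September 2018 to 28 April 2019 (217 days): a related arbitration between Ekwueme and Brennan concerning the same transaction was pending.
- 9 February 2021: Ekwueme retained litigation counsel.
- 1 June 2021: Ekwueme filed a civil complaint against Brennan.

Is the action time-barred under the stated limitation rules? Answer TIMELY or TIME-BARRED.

The claim did not accrue until Ekwueme discovered the injury on 8 February 2014; the 10 June 2011 act date does not start the clock under the stated rule.
The untolled deadline — 6 years after 8 February 2014 — is 8 February 2020.
The pending criminal prosecution from 21 November 2014 to 5 December 2015 tolled the period for 379 days, extending the deadline to 21 February 2021.
The pending related arbitration from 23 September 2018 to 28 April 2019 does not toll the period, because no stated rule makes a pending arbitration a tolling event.
Nothing else in the chronology tolls or restarts the period.
The 1 June 2021 filing falls after the 21 February 2021 deadline; the claim is time-barred.

TIME-BARRED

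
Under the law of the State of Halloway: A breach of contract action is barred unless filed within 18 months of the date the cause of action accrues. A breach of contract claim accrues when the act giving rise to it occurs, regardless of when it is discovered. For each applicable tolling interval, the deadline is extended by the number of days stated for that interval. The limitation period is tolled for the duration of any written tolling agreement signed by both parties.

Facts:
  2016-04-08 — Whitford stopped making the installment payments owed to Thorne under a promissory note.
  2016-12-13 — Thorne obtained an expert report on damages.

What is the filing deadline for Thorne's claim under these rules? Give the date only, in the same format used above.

2017-10-08

The cause of action accrued on 2016-04-08, the date of the act.
Adding the 18 months base period to 2016-04-08 gives a deadline of 2017-10-08, before any tolling.
The other events in the timeline have no effect on the limitation period under the stated rules.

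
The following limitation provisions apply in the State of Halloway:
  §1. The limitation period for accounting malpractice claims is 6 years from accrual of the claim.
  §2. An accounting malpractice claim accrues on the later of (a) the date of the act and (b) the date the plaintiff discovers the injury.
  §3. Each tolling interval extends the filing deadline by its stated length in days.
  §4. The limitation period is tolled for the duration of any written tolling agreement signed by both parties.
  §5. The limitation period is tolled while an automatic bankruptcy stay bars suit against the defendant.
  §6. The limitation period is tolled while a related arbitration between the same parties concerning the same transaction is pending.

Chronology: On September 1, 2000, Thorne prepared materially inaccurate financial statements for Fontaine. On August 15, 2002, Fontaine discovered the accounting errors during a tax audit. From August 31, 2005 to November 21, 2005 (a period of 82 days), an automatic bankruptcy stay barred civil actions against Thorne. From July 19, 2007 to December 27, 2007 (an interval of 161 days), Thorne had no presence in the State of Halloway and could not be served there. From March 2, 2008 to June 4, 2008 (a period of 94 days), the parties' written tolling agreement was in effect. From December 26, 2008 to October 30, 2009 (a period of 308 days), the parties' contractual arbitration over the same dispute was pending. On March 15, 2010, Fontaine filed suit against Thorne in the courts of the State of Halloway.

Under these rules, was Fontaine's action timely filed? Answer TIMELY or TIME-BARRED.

TIME-BARRED

Because discovery on August 15, 2002 post-dates the September 1, 2000 act, accrual under the later-of rule falls on August 15, 2002.
6 years from August 15, 2002 is August 15, 2008.
The automatic bankruptcy stay from August 31, 2005 to November 21, 2005 tolled the period for 82 days, extending the deadline to November 5, 2008.
The written tolling agreement from March 2, 2008 to June 4, 2008 tolled the period for 94 days, extending the deadline to February 7, 2009.
The pending related arbitration from December 26, 2008 to October 30, 2009 tolled the period for 308 days, extending the deadline to December 12, 2009.
No stated provision tolls the period for the defendant's absence, so the interval from July 19, 2007 to December 27, 2007 has no effect on the deadline.
The March 15, 2010 filing falls after the December 12, 2009 deadline; the claim is time-barred.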